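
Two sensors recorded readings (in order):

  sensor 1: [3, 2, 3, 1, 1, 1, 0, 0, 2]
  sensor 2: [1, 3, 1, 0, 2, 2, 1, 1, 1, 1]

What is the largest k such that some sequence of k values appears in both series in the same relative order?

Let dp[i][j] be the LCS length of the first i values of sensor 1 and the first j values of sensor 2. dp[i][j] = dp[i-1][j-1]+1 when the i-th and j-th values match, else max(dp[i-1][j], dp[i][j-1]).
    ·  1  3  1  0  2  2  1  1  1  1
 ·  0  0  0  0  0  0  0  0  0  0  0
 3  0  0  1  1  1  1  1  1  1  1  1
 2  0  0  1  1  1  2  2  2  2  2  2
 3  0  0  1  1  1  2  2  2  2  2  2
 1  0  1  1  2  2  2  2  3  3  3  3
 1  0  1  1  2  2  2  2  3  4  4  4
 1  0  1  1  2  2  2  2  3  4  5  5
 0  0  1  1  2  3  3  3  3  4  5  5
 0  0  1  1  2  3  3  3  3  4  5  5
 2  0  1  1  2  3  4  4  4  4  5  5
dp[9][10] = 5. One LCS (by backtracking along matches): 3, 2, 1, 1, 1.

5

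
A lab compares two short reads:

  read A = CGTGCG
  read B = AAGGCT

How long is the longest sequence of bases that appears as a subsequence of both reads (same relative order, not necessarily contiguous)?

3

Pick G [2,3] → G [4,4] → C [5,5]; all 3 bases appear in both, in order, and the DP table's final entry dp[6][6] is also 3, so no common subsequence is longer.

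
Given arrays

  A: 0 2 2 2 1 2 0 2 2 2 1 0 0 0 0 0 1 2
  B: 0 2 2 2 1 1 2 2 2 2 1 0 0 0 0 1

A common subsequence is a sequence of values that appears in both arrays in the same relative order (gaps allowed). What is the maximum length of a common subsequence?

15

Pick 0 (A #1, B #1), 2 (A #2, B #2), 2 (A #3, B #3), 2 (A #4, B #4), 1 (A #5, B #6), 2 (A #6, B #7), 2 (A #8, B #8), 2 (A #9, B #9), 2 (A #10, B #10), 1 (A #11, B #11), 0 (A #13, B #12), 0 (A #14, B #13), 0 (A #15, B #14), 0 (A #16, B #15), 1 (A #17, B #16); all 15 values appear in both, in order. dp[18][16] = 15 confirms this is the maximum.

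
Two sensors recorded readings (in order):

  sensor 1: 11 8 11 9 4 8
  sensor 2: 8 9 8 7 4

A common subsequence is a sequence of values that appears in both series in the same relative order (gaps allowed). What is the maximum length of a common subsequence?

3

Match 8 (sensor 1 #2, sensor 2 #1) → 9 (sensor 1 #4, sensor 2 #2) → 4 (sensor 1 #5, sensor 2 #5) — 3 values in the same relative order in both. dp[6][5] = 3 confirms this is the maximum.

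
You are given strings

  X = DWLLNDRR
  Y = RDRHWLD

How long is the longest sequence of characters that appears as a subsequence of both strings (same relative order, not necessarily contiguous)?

4

Match D at X[1]=Y[2] → W at X[2]=Y[5] → L at X[4]=Y[6] → D at X[6]=Y[7] — 4 characters in the same relative order in both. dp[8][7] = 4 confirms this is the maximum.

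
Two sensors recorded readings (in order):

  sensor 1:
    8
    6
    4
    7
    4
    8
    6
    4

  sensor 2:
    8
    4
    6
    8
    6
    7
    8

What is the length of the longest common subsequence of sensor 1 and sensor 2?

4

Match 8 (sensor 1 #1, sensor 2 #4), then 6 (sensor 1 #2, sensor 2 #5), then 7 (sensor 1 #4, sensor 2 #6), then 8 (sensor 1 #6, sensor 2 #7) — 4 values in the same relative order in both, and the DP table's final entry dp[8][7] is also 4, so no common subsequence is longer.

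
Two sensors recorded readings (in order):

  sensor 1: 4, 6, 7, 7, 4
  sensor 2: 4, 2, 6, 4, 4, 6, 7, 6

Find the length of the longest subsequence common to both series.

3

Let dp[i][j] be the LCS length of the first i values of sensor 1 and the first j values of sensor 2. dp[i][j] = dp[i-1][j-1]+1 when the i-th and j-th values match, else max(dp[i-1][j], dp[i][j-1]).
    ·  4  2  6  4  4  6  7  6
 ·  0  0  0  0  0  0  0  0  0
 4  0  1  1  1  1  1  1  1  1
 6  0  1  1  2  2  2  2  2  2
 7  0  1  1  2  2  2  2  3  3
 7  0  1  1  2  2  2  2  3  3
 4  0  1  1  2  3  3  3  3  3
dp[5][8] = 3. One LCS (by backtracking along matches): 4, 6, 7.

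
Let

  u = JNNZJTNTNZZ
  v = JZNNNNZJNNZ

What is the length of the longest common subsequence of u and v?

8

Let dp[i][j] be the LCS length of the first i characters of u and the first j characters of v. dp[i][j] = dp[i-1][j-1]+1 when the i-th and j-th characters match, else max(dp[i-1][j], dp[i][j-1]).
    ·  J  Z  N  N  N  N  Z  J  N  N  Z
 ·  0  0  0  0  0  0  0  0  0  0  0  0
 J  0  1  1  1  1  1  1  1  1  1  1  1
 N  0  1  1  2  2  2  2  2  2  2  2  2
 N  0  1  1  2  3  3  3  3  3  3  3  3
 Z  0  1  2  2  3  3  3  4  4  4  4  4
 J  0  1  2  2  3  3  3  4  5  5  5  5
 T  0  1  2  2  3  3  3  4  5  5  5  5
 N  0  1  2  3  3  4  4  4  5  6  6  6
 T  0  1  2  3  3  4  4  4  5  6  6  6
 N  0  1  2  3  4  4  5  5  5  6  7  7
 Z  0  1  2  3  4  4  5  6  6  6  7  8
 Z  0  1  2  3  4  4  5  6  6  6  7  8
dp[11][11] = 8. One LCS (by backtracking along matches): JNNZJNNZ.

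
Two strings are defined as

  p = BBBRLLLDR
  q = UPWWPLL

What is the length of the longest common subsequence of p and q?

Match L (p #6, q #6), then L (p #7, q #7) — 2 characters in the same relative order in both, and the DP table's final entry dp[9][7] is also 2, so no common subsequence is longer.

2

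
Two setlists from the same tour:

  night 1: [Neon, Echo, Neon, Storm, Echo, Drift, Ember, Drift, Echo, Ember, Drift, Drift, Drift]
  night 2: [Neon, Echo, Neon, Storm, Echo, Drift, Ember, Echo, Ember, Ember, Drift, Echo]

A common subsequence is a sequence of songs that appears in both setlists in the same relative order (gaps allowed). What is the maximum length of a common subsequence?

10

One common subsequence of length 10: Neon (night 1 #1, night 2 #1), Echo (night 1 #2, night 2 #2), Neon (night 1 #3, night 2 #3), Storm (night 1 #4, night 2 #4), Echo (night 1 #5, night 2 #5), Drift (night 1 #6, night 2 #6), Ember (night 1 #7, night 2 #7), Echo (night 1 #9, night 2 #8), Ember (night 1 #10, night 2 #10), Drift (night 1 #11, night 2 #11). dp[13][12] = 10 confirms this is the maximum.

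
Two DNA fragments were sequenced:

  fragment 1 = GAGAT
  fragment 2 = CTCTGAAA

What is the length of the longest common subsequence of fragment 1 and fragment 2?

3

Taking G (fragment 1 #1, fragment 2 #5) → A (fragment 1 #2, fragment 2 #7) → A (fragment 1 #4, fragment 2 #8) gives a common subsequence of length 3. dp[5][8] = 3 confirms this is the maximum.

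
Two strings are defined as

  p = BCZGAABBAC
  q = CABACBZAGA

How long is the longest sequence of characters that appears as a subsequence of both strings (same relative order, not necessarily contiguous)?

Taking B [1,3] → C [2,5] → Z [3,7] → G [4,9] → A [9,10] gives a common subsequence of length 5. dp[10][10] = 5 confirms this is the maximum.

5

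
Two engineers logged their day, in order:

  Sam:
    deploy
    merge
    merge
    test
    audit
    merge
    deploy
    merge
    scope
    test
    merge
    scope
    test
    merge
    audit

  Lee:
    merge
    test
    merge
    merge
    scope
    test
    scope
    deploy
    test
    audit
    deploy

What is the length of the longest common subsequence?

9

Pick merge [3,1], test [4,2], merge [6,3], merge [8,4], scope [9,5], test [10,6], scope [12,7], test [13,9], audit [15,10]; all 9 tasks appear in both, in order. The LCS DP gives dp[15][11] = 9, so this is optimal.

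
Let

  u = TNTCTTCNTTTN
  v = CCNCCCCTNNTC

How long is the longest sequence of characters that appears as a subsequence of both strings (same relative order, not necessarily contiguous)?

5

Let dp[i][j] be the LCS length of the first i characters of u and the first j characters of v. dp[i][j] = dp[i-1][j-1]+1 when the i-th and j-th characters match, else max(dp[i-1][j], dp[i][j-1]).
    ·  C  C  N  C  C  C  C  T  N  N  T  C
 ·  0  0  0  0  0  0  0  0  0  0  0  0  0
 T  0  0  0  0  0  0  0  0  1  1  1  1  1
 N  0  0  0  1  1  1  1  1  1  2  2  2  2
 T  0  0  0  1  1  1  1  1  2  2  2  3  3
 C  0  1  1  1  2  2  2  2  2  2  2  3  4
 T  0  1  1  1  2  2  2  2  3  3  3  3  4
 T  0  1  1  1  2  2  2  2  3  3  3  4  4
 C  0  1  2  2  2  3  3  3  3  3  3  4  5
 N  0  1  2  3  3  3  3  3  3  4  4  4  5
 T  0  1  2  3  3  3  3  3  4  4  4  5  5
 T  0  1  2  3  3  3  3  3  4  4  4  5  5
 T  0  1  2  3  3  3  3  3  4  4  4  5  5
 N  0  1  2  3  3  3  3  3  4  5  5  5  5
dp[12][12] = 5. One LCS (by backtracking along matches): NCTTC.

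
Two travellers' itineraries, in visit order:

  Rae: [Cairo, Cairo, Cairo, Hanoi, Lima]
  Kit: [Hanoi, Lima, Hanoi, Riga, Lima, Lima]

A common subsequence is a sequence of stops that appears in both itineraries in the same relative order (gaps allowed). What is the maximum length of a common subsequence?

Match Hanoi (Rae #4, Kit #3) → Lima (Rae #5, Kit #6) — 2 stops in the same relative order in both. dp[5][6] = 2 confirms this is the maximum.

2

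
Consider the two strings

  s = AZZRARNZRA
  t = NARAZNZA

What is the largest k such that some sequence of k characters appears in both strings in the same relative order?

6

One common subsequence of length 6: A [1,2] → R [4,3] → A [5,4] → N [7,6] → Z [8,7] → A [10,8], and the DP table's final entry dp[10][8] is also 6, so no common subsequence is longer.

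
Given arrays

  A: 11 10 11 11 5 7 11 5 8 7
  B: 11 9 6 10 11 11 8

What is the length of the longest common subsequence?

5

Let dp[i][j] be the LCS length of the first i values of A and the first j values of B. dp[i][j] = dp[i-1][j-1]+1 when the i-th and j-th values match, else max(dp[i-1][j], dp[i][j-1]).
    · 11  9  6 10 11 11  8
 ·  0  0  0  0  0  0  0  0
11  0  1  1  1  1  1  1  1
10  0  1  1  1  2  2  2  2
11  0  1  1  1  2  3  3  3
11  0  1  1  1  2  3  4  4
 5  0  1  1  1  2  3  4  4
 7  0  1  1  1  2  3  4  4
11  0  1  1  1  2  3  4  4
 5  0  1  1  1  2  3  4  4
 8  0  1  1  1  2  3  4  5
 7  0  1  1  1  2  3  4  5
dp[10][7] = 5. One LCS (by backtracking along matches): 11, 10, 11, 11, 8.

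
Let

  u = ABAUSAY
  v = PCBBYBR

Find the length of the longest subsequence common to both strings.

2

Let dp[i][j] be the LCS length of the first i characters of u and the first j characters of v. dp[i][j] = dp[i-1][j-1]+1 when the i-th and j-th characters match, else max(dp[i-1][j], dp[i][j-1]).
    ·  P  C  B  B  Y  B  R
 ·  0  0  0  0  0  0  0  0
 A  0  0  0  0  0  0  0  0
 B  0  0  0  1  1  1  1  1
 A  0  0  0  1  1  1  1  1
 U  0  0  0  1  1  1  1  1
 S  0  0  0  1  1  1  1  1
 A  0  0  0  1  1  1  1  1
 Y  0  0  0  1  1  2  2  2
dp[7][7] = 2. One LCS (by backtracking along matches): BY.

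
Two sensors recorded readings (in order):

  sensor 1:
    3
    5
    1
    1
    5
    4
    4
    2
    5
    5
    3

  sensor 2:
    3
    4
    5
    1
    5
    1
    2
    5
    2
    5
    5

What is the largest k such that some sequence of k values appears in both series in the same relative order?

Let dp[i][j] be the LCS length of the first i values of sensor 1 and the first j values of sensor 2. dp[i][j] = dp[i-1][j-1]+1 when the i-th and j-th values match, else max(dp[i-1][j], dp[i][j-1]).
    ·  3  4  5  1  5  1  2  5  2  5  5
 ·  0  0  0  0  0  0  0  0  0  0  0  0
 3  0  1  1  1  1  1  1  1  1  1  1  1
 5  0  1  1  2  2  2  2  2  2  2  2  2
 1  0  1  1  2  3  3  3  3  3  3  3  3
 1  0  1  1  2  3  3  4  4  4  4  4  4
 5  0  1  1  2  3  4  4  4  5  5  5  5
 4  0  1  2  2  3  4  4  4  5  5  5  5
 4  0  1  2  2  3  4  4  4  5  5  5  5
 2  0  1  2  2  3  4  4  5  5  6  6  6
 5  0  1  2  3  3  4  4  5  6  6  7  7
 5  0  1  2  3  3  4  4  5  6  6  7  8
 3  0  1  2  3  3  4  4  5  6  6  7  8
dp[11][11] = 8. One LCS (by backtracking along matches): 3, 5, 1, 1, 5, 2, 5, 5.

8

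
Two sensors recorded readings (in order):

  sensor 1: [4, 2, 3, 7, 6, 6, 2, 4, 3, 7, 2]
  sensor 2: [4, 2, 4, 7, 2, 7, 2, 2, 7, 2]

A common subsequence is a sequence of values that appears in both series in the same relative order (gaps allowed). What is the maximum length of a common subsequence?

Let dp[i][j] be the LCS length of the first i values of sensor 1 and the first j values of sensor 2. dp[i][j] = dp[i-1][j-1]+1 when the i-th and j-th values match, else max(dp[i-1][j], dp[i][j-1]).
    ·  4  2  4  7  2  7  2  2  7  2
 ·  0  0  0  0  0  0  0  0  0  0  0
 4  0  1  1  1  1  1  1  1  1  1  1
 2  0  1  2  2  2  2  2  2  2  2  2
 3  0  1  2  2  2  2  2  2  2  2  2
 7  0  1  2  2  3  3  3  3  3  3  3
 6  0  1  2  2  3  3  3  3  3  3  3
 6  0  1  2  2  3  3  3  3  3  3  3
 2  0  1  2  2  3  4  4  4  4  4  4
 4  0  1  2  3  3  4  4  4  4  4  4
 3  0  1  2  3  3  4  4  4  4  4  4
 7  0  1  2  3  4  4  5  5  5  5  5
 2  0  1  2  3  4  5  5  6  6  6  6
dp[11][10] = 6. One LCS (by backtracking along matches): 4, 2, 7, 2, 7, 2.

6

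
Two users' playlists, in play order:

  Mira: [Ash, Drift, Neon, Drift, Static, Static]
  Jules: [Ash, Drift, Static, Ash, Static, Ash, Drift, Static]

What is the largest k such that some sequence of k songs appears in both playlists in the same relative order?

4

Match Ash (Mira #1, Jules #1), then Drift (Mira #2, Jules #2), then Drift (Mira #4, Jules #7), then Static (Mira #6, Jules #8) — 4 songs in the same relative order in both, and the DP table's final entry dp[6][8] is also 4, so no common subsequence is longer.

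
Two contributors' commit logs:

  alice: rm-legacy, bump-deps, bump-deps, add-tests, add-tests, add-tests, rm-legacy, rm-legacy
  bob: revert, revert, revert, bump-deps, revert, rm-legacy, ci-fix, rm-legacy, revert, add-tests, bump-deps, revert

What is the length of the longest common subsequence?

Pick bump-deps [2,4] → rm-legacy [7,6] → rm-legacy [8,8]; all 3 commits appear in both, in order. Since dp[8][12] = 3, nothing longer is possible.

3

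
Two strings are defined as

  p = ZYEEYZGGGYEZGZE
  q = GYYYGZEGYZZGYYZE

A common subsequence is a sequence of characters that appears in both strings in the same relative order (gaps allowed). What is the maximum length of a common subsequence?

9

One common subsequence of length 9: Y [2,3] → Y [5,4] → Z [6,6] → G [9,8] → Y [10,9] → Z [12,11] → G [13,12] → Z [14,15] → E [15,16]. The LCS DP gives dp[15][16] = 9, so this is optimal.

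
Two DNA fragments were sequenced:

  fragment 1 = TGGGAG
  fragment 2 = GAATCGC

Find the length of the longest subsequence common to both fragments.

Pick G at fragment 1[2]=fragment 2[1], A at fragment 1[5]=fragment 2[3], G at fragment 1[6]=fragment 2[6]; all 3 bases appear in both, in order. The LCS DP gives dp[6][7] = 3, so this is optimal.

3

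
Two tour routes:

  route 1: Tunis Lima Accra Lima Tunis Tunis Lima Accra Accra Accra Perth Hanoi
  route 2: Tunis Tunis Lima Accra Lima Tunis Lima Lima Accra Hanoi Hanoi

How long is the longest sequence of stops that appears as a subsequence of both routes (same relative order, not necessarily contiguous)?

Taking Tunis (route 1 #1, route 2 #2), then Lima (route 1 #2, route 2 #3), then Accra (route 1 #3, route 2 #4), then Lima (route 1 #4, route 2 #5), then Tunis (route 1 #5, route 2 #6), then Lima (route 1 #7, route 2 #8), then Accra (route 1 #8, route 2 #9), then Hanoi (route 1 #12, route 2 #11) gives a common subsequence of length 8. dp[12][11] = 8 confirms this is the maximum.

8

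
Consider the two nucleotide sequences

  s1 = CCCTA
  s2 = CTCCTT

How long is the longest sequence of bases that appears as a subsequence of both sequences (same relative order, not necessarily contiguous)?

4

One common subsequence of length 4: C (s1 #1, s2 #1), C (s1 #2, s2 #3), C (s1 #3, s2 #4), T (s1 #4, s2 #6). dp[5][6] = 4 confirms this is the maximum.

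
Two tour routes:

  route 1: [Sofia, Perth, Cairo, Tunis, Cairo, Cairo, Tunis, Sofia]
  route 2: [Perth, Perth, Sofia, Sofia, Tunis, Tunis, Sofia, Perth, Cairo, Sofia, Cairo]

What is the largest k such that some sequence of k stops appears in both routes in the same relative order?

Pick Sofia (route 1 #1, route 2 #7); then Perth (route 1 #2, route 2 #8); then Cairo (route 1 #3, route 2 #9); then Cairo (route 1 #6, route 2 #11); all 4 stops appear in both, in order, and the DP table's final entry dp[8][11] is also 4, so no common subsequence is longer.

4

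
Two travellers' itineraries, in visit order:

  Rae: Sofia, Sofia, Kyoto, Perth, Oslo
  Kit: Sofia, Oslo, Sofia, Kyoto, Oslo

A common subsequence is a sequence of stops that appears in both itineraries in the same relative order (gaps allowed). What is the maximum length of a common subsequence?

4

Match Sofia [1,1], Sofia [2,3], Kyoto [3,4], Oslo [5,5] — 4 stops in the same relative order in both. dp[5][5] = 4 confirms this is the maximum.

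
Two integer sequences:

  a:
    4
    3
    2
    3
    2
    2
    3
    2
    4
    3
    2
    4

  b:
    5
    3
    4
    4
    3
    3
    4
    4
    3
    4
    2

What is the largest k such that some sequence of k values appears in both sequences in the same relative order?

6

Match 4 at a[1]=b[4]; then 3 at a[2]=b[5]; then 3 at a[4]=b[6]; then 3 at a[7]=b[9]; then 4 at a[9]=b[10]; then 2 at a[11]=b[11] — 6 values in the same relative order in both. The LCS DP gives dp[12][11] = 6, so this is optimal.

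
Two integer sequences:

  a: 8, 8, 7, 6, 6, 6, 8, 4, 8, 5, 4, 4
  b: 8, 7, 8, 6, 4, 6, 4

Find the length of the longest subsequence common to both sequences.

5

Pick 8 at a[1]=b[1], then 8 at a[2]=b[3], then 6 at a[4]=b[4], then 6 at a[6]=b[6], then 4 at a[12]=b[7]; all 5 values appear in both, in order, and the DP table's final entry dp[12][7] is also 5, so no common subsequence is longer.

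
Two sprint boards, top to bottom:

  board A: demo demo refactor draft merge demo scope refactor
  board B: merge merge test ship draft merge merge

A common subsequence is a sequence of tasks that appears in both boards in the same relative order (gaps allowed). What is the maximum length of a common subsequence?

Match draft at board A[4]=board B[5], merge at board A[5]=board B[7] — 2 tasks in the same relative order in both, and the DP table's final entry dp[8][7] is also 2, so no common subsequence is longer.

2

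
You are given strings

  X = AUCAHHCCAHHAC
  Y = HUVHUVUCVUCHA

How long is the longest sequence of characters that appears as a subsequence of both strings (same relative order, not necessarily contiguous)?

6

Taking U at X[2]=Y[2]; then H at X[5]=Y[4]; then C at X[7]=Y[8]; then C at X[8]=Y[11]; then H at X[11]=Y[12]; then A at X[12]=Y[13] gives a common subsequence of length 6. The LCS DP gives dp[13][13] = 6, so this is optimal.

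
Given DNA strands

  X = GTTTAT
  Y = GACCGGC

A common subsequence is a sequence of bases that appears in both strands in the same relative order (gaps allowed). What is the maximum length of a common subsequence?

One common subsequence of length 2: G [1,1] → A [5,2]. dp[6][7] = 2 confirms this is the maximum.

2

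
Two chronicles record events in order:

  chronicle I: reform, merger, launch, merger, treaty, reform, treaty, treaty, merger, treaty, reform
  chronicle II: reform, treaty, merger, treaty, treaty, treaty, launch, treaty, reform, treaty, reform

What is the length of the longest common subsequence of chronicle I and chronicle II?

Match reform (chronicle I #1, chronicle II #1), then merger (chronicle I #2, chronicle II #3), then launch (chronicle I #3, chronicle II #7), then treaty (chronicle I #5, chronicle II #8), then reform (chronicle I #6, chronicle II #9), then treaty (chronicle I #10, chronicle II #10), then reform (chronicle I #11, chronicle II #11) — 7 events in the same relative order in both. Since dp[11][11] = 7, nothing longer is possible.

7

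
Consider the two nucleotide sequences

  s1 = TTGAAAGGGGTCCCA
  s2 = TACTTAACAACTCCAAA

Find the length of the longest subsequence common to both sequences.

Match T (s1 #1, s2 #4), then T (s1 #2, s2 #5), then A (s1 #4, s2 #7), then A (s1 #5, s2 #9), then A (s1 #6, s2 #10), then T (s1 #11, s2 #12), then C (s1 #12, s2 #13), then C (s1 #13, s2 #14), then A (s1 #15, s2 #17) — 9 bases in the same relative order in both, and the DP table's final entry dp[15][17] is also 9, so no common subsequence is longer.

9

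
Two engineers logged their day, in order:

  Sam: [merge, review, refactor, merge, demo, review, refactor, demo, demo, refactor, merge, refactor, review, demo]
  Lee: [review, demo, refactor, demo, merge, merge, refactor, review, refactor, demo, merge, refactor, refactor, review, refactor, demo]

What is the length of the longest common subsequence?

10

Pick review at Sam[2]=Lee[1] → refactor at Sam[3]=Lee[3] → merge at Sam[4]=Lee[6] → review at Sam[6]=Lee[8] → refactor at Sam[7]=Lee[9] → demo at Sam[8]=Lee[10] → refactor at Sam[10]=Lee[12] → refactor at Sam[12]=Lee[13] → review at Sam[13]=Lee[14] → demo at Sam[14]=Lee[16]; all 10 tasks appear in both, in order. The LCS DP gives dp[14][16] = 10, so this is optimal.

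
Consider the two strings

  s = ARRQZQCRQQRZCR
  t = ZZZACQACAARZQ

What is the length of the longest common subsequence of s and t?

5

One common subsequence of length 5: A (s #1, t #4), Q (s #4, t #6), C (s #7, t #8), R (s #8, t #11), Q (s #10, t #13). Since dp[14][13] = 5, nothing longer is possible.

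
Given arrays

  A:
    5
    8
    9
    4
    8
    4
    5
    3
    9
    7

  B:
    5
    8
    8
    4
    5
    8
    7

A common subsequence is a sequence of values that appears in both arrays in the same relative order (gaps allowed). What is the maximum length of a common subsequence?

6

Taking 5 [1,1] → 8 [2,2] → 8 [5,3] → 4 [6,4] → 5 [7,5] → 7 [10,7] gives a common subsequence of length 6. The LCS DP gives dp[10][7] = 6, so this is optimal.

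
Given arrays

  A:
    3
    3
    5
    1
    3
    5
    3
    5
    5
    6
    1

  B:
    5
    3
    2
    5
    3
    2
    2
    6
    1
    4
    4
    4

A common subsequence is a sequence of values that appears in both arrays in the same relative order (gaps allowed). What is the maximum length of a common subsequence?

6

Match 5 (A #3, B #1) → 3 (A #5, B #2) → 5 (A #6, B #4) → 3 (A #7, B #5) → 6 (A #10, B #8) → 1 (A #11, B #9) — 6 values in the same relative order in both, and the DP table's final entry dp[11][12] is also 6, so no common subsequence is longer.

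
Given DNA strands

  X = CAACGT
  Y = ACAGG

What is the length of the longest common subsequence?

Taking C [1,2], A [2,3], G [5,5] gives a common subsequence of length 3. Since dp[6][5] = 3, nothing longer is possible.

3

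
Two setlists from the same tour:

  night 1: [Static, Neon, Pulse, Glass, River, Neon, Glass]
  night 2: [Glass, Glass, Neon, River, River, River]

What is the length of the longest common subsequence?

2

One common subsequence of length 2: Neon at night 1[2]=night 2[3] → River at night 1[5]=night 2[6]. The LCS DP gives dp[7][6] = 2, so this is optimal.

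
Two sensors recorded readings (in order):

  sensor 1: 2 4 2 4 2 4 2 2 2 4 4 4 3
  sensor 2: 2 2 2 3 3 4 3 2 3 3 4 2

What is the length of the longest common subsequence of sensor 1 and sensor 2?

6

Pick 2 (sensor 1 #1, sensor 2 #2), then 2 (sensor 1 #3, sensor 2 #3), then 4 (sensor 1 #4, sensor 2 #6), then 2 (sensor 1 #5, sensor 2 #8), then 4 (sensor 1 #6, sensor 2 #11), then 2 (sensor 1 #9, sensor 2 #12); all 6 values appear in both, in order, and the DP table's final entry dp[13][12] is also 6, so no common subsequence is longer.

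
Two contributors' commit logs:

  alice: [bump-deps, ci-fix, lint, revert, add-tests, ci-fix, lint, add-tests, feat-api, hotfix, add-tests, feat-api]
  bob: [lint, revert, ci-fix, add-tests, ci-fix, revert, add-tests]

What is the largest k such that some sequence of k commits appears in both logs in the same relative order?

Match lint (alice #3, bob #1) → revert (alice #4, bob #2) → add-tests (alice #5, bob #4) → ci-fix (alice #6, bob #5) → add-tests (alice #11, bob #7) — 5 commits in the same relative order in both. Since dp[12][7] = 5, nothing longer is possible.

5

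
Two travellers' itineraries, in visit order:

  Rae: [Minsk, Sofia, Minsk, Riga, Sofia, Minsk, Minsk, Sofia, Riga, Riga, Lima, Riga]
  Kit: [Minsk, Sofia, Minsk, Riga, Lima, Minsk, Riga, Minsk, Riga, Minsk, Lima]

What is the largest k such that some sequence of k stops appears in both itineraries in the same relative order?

8

One common subsequence of length 8: Minsk at Rae[1]=Kit[1], Sofia at Rae[2]=Kit[2], Minsk at Rae[3]=Kit[3], Riga at Rae[4]=Kit[4], Minsk at Rae[6]=Kit[6], Minsk at Rae[7]=Kit[8], Riga at Rae[9]=Kit[9], Lima at Rae[11]=Kit[11]. dp[12][11] = 8 confirms this is the maximum.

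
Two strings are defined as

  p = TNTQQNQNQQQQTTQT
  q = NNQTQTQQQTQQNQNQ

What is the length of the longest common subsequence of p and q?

Match N (p #2, q #2); then T (p #3, q #4); then Q (p #4, q #5); then Q (p #5, q #7); then Q (p #7, q #8); then Q (p #9, q #9); then Q (p #10, q #11); then Q (p #11, q #12); then Q (p #12, q #14); then Q (p #15, q #16) — 10 characters in the same relative order in both. dp[16][16] = 10 confirms this is the maximum.

10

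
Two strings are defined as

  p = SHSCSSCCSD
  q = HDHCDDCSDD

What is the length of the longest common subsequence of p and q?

Taking H (p #2, q #3), then C (p #4, q #4), then C (p #8, q #7), then S (p #9, q #8), then D (p #10, q #10) gives a common subsequence of length 5. Since dp[10][10] = 5, nothing longer is possible.

5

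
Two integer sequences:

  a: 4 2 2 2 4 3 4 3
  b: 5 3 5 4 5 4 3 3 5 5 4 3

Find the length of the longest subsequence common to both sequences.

5

One common subsequence of length 5: 4 (a #1, b #4) → 4 (a #5, b #6) → 3 (a #6, b #8) → 4 (a #7, b #11) → 3 (a #8, b #12), and the DP table's final entry dp[8][12] is also 5, so no common subsequence is longer.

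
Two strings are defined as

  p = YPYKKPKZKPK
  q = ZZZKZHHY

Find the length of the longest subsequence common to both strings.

2

Let dp[i][j] be the LCS length of the first i characters of p and the first j characters of q. dp[i][j] = dp[i-1][j-1]+1 when the i-th and j-th characters match, else max(dp[i-1][j], dp[i][j-1]).
    ·  Z  Z  Z  K  Z  H  H  Y
 ·  0  0  0  0  0  0  0  0  0
 Y  0  0  0  0  0  0  0  0  1
 P  0  0  0  0  0  0  0  0  1
 Y  0  0  0  0  0  0  0  0  1
 K  0  0  0  0  1  1  1  1  1
 K  0  0  0  0  1  1  1  1  1
 P  0  0  0  0  1  1  1  1  1
 K  0  0  0  0  1  1  1  1  1
 Z  0  1  1  1  1  2  2  2  2
 K  0  1  1  1  2  2  2  2  2
 P  0  1  1  1  2  2  2  2  2
 K  0  1  1  1  2  2  2  2  2
dp[11][8] = 2. One LCS (by backtracking along matches): KZ.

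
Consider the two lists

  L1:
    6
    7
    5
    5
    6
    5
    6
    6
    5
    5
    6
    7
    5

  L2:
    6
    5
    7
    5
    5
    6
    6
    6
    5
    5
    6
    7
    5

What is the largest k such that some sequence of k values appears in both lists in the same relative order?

One common subsequence of length 12: 6 at L1[1]=L2[1]; then 7 at L1[2]=L2[3]; then 5 at L1[3]=L2[4]; then 5 at L1[4]=L2[5]; then 6 at L1[5]=L2[6]; then 6 at L1[7]=L2[7]; then 6 at L1[8]=L2[8]; then 5 at L1[9]=L2[9]; then 5 at L1[10]=L2[10]; then 6 at L1[11]=L2[11]; then 7 at L1[12]=L2[12]; then 5 at L1[13]=L2[13]. The LCS DP gives dp[13][13] = 12, so this is optimal.

12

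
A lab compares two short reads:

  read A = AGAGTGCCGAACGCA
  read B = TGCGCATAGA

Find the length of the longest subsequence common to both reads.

Pick T [5,1], G [6,2], C [7,3], C [8,5], A [10,6], A [11,8], G [13,9], A [15,10]; all 8 bases appear in both, in order. dp[15][10] = 8 confirms this is the maximum.

8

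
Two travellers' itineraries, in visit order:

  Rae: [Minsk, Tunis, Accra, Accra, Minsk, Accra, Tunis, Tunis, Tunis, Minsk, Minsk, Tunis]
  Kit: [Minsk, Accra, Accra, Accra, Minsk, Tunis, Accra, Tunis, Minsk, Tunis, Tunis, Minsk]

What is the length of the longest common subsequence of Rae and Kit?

9

Pick Minsk [1,1], then Accra [3,3], then Accra [4,4], then Minsk [5,5], then Accra [6,7], then Tunis [7,8], then Tunis [8,10], then Tunis [9,11], then Minsk [11,12]; all 9 stops appear in both, in order. Since dp[12][12] = 9, nothing longer is possible.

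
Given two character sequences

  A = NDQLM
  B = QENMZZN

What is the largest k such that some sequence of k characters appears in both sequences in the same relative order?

2

Match N (A #1, B #3), M (A #5, B #4) — 2 characters in the same relative order in both, and the DP table's final entry dp[5][7] is also 2, so no common subsequence is longer.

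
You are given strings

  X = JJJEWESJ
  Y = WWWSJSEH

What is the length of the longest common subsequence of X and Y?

3

Pick W [5,3], then S [7,4], then J [8,5]; all 3 characters appear in both, in order. dp[8][8] = 3 confirms this is the maximum.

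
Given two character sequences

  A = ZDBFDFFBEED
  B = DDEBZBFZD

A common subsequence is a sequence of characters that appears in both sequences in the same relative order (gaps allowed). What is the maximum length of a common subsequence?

Taking Z (A #1, B #5); then B (A #3, B #6); then F (A #4, B #7); then D (A #11, B #9) gives a common subsequence of length 4. Since dp[11][9] = 4, nothing longer is possible.

4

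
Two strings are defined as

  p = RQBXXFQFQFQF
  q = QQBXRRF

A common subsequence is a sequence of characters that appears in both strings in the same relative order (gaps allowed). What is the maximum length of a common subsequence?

4

One common subsequence of length 4: Q (p #2, q #2); then B (p #3, q #3); then X (p #4, q #4); then F (p #12, q #7), and the DP table's final entry dp[12][7] is also 4, so no common subsequence is longer.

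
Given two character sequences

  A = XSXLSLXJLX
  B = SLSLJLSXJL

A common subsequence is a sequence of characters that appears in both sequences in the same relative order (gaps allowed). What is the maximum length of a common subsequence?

7

Let dp[i][j] be the LCS length of the first i characters of A and the first j characters of B. dp[i][j] = dp[i-1][j-1]+1 when the i-th and j-th characters match, else max(dp[i-1][j], dp[i][j-1]).
    ·  S  L  S  L  J  L  S  X  J  L
 ·  0  0  0  0  0  0  0  0  0  0  0
 X  0  0  0  0  0  0  0  0  1  1  1
 S  0  1  1  1  1  1  1  1  1  1  1
 X  0  1  1  1  1  1  1  1  2  2  2
 L  0  1  2  2  2  2  2  2  2  2  3
 S  0  1  2  3  3  3  3  3  3  3  3
 L  0  1  2  3  4  4  4  4  4  4  4
 X  0  1  2  3  4  4  4  4  5  5  5
 J  0  1  2  3  4  5  5  5  5  6  6
 L  0  1  2  3  4  5  6  6  6  6  7
 X  0  1  2  3  4  5  6  6  7  7  7
dp[10][10] = 7. One LCS (by backtracking along matches): SLSLXJL.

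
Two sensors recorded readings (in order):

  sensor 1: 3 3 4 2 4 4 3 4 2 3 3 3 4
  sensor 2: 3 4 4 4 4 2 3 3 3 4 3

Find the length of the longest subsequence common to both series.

10

Match 3 (sensor 1 #2, sensor 2 #1), 4 (sensor 1 #3, sensor 2 #2), 4 (sensor 1 #5, sensor 2 #3), 4 (sensor 1 #6, sensor 2 #4), 4 (sensor 1 #8, sensor 2 #5), 2 (sensor 1 #9, sensor 2 #6), 3 (sensor 1 #10, sensor 2 #7), 3 (sensor 1 #11, sensor 2 #8), 3 (sensor 1 #12, sensor 2 #9), 4 (sensor 1 #13, sensor 2 #10) — 10 values in the same relative order in both. The LCS DP gives dp[13][11] = 10, so this is optimal.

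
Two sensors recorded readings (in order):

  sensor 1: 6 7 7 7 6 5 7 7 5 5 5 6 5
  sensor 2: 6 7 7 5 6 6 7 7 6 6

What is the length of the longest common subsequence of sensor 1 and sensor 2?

One common subsequence of length 7: 6 (sensor 1 #1, sensor 2 #1), then 7 (sensor 1 #2, sensor 2 #2), then 7 (sensor 1 #3, sensor 2 #3), then 6 (sensor 1 #5, sensor 2 #6), then 7 (sensor 1 #7, sensor 2 #7), then 7 (sensor 1 #8, sensor 2 #8), then 6 (sensor 1 #12, sensor 2 #10), and the DP table's final entry dp[13][10] is also 7, so no common subsequence is longer.

7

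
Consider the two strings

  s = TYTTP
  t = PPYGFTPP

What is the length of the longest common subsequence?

Taking Y at s[2]=t[3], then T at s[3]=t[6], then P at s[5]=t[8] gives a common subsequence of length 3. The LCS DP gives dp[5][8] = 3, so this is optimal.

3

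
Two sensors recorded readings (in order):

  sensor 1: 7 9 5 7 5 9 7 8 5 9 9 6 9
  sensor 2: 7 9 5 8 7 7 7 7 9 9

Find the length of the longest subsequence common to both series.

7

Taking 7 [1,1] → 9 [2,2] → 5 [3,3] → 7 [4,7] → 7 [7,8] → 9 [11,9] → 9 [13,10] gives a common subsequence of length 7. dp[13][10] = 7 confirms this is the maximum.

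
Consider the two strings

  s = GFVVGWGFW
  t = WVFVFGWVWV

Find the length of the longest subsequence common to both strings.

One common subsequence of length 5: F (s #2, t #3); then V (s #3, t #4); then G (s #5, t #6); then W (s #6, t #7); then W (s #9, t #9). The LCS DP gives dp[9][10] = 5, so this is optimal.

5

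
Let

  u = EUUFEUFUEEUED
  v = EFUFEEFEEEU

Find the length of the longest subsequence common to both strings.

Taking E at u[1]=v[1]; then U at u[3]=v[3]; then F at u[4]=v[4]; then E at u[5]=v[6]; then F at u[7]=v[7]; then E at u[9]=v[9]; then E at u[10]=v[10]; then U at u[11]=v[11] gives a common subsequence of length 8. The LCS DP gives dp[13][11] = 8, so this is optimal.

8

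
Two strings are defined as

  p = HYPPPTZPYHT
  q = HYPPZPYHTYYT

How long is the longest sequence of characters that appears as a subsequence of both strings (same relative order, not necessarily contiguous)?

9

Let dp[i][j] be the LCS length of the first i characters of p and the first j characters of q. dp[i][j] = dp[i-1][j-1]+1 when the i-th and j-th characters match, else max(dp[i-1][j], dp[i][j-1]).
    ·  H  Y  P  P  Z  P  Y  H  T  Y  Y  T
 ·  0  0  0  0  0  0  0  0  0  0  0  0  0
 H  0  1  1  1  1  1  1  1  1  1  1  1  1
 Y  0  1  2  2  2  2  2  2  2  2  2  2  2
 P  0  1  2  3  3  3  3  3  3  3  3  3  3
 P  0  1  2  3  4  4  4  4  4  4  4  4  4
 P  0  1  2  3  4  4  5  5  5  5  5  5  5
 T  0  1  2  3  4  4  5  5  5  6  6  6  6
 Z  0  1  2  3  4  5  5  5  5  6  6  6  6
 P  0  1  2  3  4  5  6  6  6  6  6  6  6
 Y  0  1  2  3  4  5  6  7  7  7  7  7  7
 H  0  1  2  3  4  5  6  7  8  8  8  8  8
 T  0  1  2  3  4  5  6  7  8  9  9  9  9
dp[11][12] = 9. One LCS (by backtracking along matches): HYPPZPYHT.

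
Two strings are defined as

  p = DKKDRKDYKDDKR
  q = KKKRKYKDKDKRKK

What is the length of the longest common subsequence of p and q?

10

One common subsequence of length 10: K (p #2, q #2), then K (p #3, q #3), then R (p #5, q #4), then K (p #6, q #5), then Y (p #8, q #6), then K (p #9, q #7), then D (p #10, q #8), then D (p #11, q #10), then K (p #12, q #11), then R (p #13, q #12), and the DP table's final entry dp[13][14] is also 10, so no common subsequence is longer.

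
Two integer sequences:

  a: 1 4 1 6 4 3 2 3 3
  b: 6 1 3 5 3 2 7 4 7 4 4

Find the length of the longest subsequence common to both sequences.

One common subsequence of length 3: 1 at a[1]=b[2] → 4 at a[2]=b[10] → 4 at a[5]=b[11]. The LCS DP gives dp[9][11] = 3, so this is optimal.

3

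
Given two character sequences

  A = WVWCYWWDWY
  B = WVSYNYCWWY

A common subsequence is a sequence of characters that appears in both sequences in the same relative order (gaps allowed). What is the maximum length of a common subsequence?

One common subsequence of length 6: W at A[1]=B[1]; then V at A[2]=B[2]; then C at A[4]=B[7]; then W at A[7]=B[8]; then W at A[9]=B[9]; then Y at A[10]=B[10]. Since dp[10][10] = 6, nothing longer is possible.

6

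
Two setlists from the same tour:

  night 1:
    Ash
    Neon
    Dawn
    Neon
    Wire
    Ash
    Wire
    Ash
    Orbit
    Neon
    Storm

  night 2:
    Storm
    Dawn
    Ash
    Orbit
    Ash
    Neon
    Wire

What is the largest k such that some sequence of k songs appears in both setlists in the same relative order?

Pick Dawn (night 1 #3, night 2 #2), then Ash (night 1 #6, night 2 #3), then Ash (night 1 #8, night 2 #5), then Neon (night 1 #10, night 2 #6); all 4 songs appear in both, in order. The LCS DP gives dp[11][7] = 4, so this is optimal.

4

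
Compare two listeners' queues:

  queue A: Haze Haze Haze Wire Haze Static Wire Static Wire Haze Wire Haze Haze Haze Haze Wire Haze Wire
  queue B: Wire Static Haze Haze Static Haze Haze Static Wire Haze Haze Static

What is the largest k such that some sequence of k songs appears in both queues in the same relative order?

Pick Haze [1,3]; then Haze [2,4]; then Haze [3,6]; then Haze [5,7]; then Static [8,8]; then Wire [9,9]; then Haze [10,10]; then Haze [12,11]; all 8 songs appear in both, in order. Since dp[18][12] = 8, nothing longer is possible.

8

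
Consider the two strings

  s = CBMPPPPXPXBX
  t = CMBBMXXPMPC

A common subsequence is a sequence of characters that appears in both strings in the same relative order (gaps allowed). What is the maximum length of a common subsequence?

One common subsequence of length 5: C at s[1]=t[1], B at s[2]=t[4], M at s[3]=t[5], P at s[4]=t[8], P at s[5]=t[10]. The LCS DP gives dp[12][11] = 5, so this is optimal.

5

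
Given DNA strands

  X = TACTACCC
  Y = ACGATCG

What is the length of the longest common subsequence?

Let dp[i][j] be the LCS length of the first i bases of X and the first j bases of Y. dp[i][j] = dp[i-1][j-1]+1 when the i-th and j-th bases match, else max(dp[i-1][j], dp[i][j-1]).
    ·  A  C  G  A  T  C  G
 ·  0  0  0  0  0  0  0  0
 T  0  0  0  0  0  1  1  1
 A  0  1  1  1  1  1  1  1
 C  0  1  2  2  2  2  2  2
 T  0  1  2  2  2  3  3  3
 A  0  1  2  2  3  3  3  3
 C  0  1  2  2  3  3  4  4
 C  0  1  2  2  3  3  4  4
 C  0  1  2  2  3  3  4  4
dp[8][7] = 4. One LCS (by backtracking along matches): ACTC.

4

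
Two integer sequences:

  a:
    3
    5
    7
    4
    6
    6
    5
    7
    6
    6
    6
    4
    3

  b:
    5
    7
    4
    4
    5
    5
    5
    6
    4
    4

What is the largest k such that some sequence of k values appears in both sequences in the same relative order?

6

One common subsequence of length 6: 5 [2,1], then 7 [3,2], then 4 [4,4], then 5 [7,7], then 6 [9,8], then 4 [12,10]. Since dp[13][10] = 6, nothing longer is possible.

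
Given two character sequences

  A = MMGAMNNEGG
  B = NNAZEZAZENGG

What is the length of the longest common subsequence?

Match N [6,1], N [7,2], E [8,9], G [9,11], G [10,12] — 5 characters in the same relative order in both. Since dp[10][12] = 5, nothing longer is possible.

5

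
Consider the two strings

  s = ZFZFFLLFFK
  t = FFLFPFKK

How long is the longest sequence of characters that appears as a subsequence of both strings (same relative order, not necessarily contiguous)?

6

One common subsequence of length 6: F (s #4, t #1), then F (s #5, t #2), then L (s #7, t #3), then F (s #8, t #4), then F (s #9, t #6), then K (s #10, t #8). The LCS DP gives dp[10][8] = 6, so this is optimal.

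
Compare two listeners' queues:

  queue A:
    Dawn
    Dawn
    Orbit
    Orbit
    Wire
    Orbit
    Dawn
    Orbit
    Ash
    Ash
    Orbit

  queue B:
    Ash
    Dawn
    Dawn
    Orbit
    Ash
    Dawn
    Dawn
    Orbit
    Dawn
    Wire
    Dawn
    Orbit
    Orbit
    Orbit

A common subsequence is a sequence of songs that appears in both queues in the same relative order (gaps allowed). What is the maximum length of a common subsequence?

Match Dawn (queue A #1, queue B #2), Dawn (queue A #2, queue B #3), Orbit (queue A #3, queue B #4), Orbit (queue A #4, queue B #8), Wire (queue A #5, queue B #10), Orbit (queue A #6, queue B #12), Orbit (queue A #8, queue B #13), Orbit (queue A #11, queue B #14) — 8 songs in the same relative order in both, and the DP table's final entry dp[11][14] is also 8, so no common subsequence is longer.

8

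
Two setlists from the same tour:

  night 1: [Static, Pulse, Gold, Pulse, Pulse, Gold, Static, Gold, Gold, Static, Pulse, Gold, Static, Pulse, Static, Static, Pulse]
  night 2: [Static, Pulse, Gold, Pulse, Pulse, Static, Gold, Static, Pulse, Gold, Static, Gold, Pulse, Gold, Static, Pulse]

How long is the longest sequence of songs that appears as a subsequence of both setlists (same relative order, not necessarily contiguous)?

14

Match Static at night 1[1]=night 2[1] → Pulse at night 1[2]=night 2[2] → Gold at night 1[3]=night 2[3] → Pulse at night 1[4]=night 2[4] → Pulse at night 1[5]=night 2[5] → Static at night 1[7]=night 2[6] → Gold at night 1[9]=night 2[7] → Static at night 1[10]=night 2[8] → Pulse at night 1[11]=night 2[9] → Gold at night 1[12]=night 2[10] → Static at night 1[13]=night 2[11] → Pulse at night 1[14]=night 2[13] → Static at night 1[16]=night 2[15] → Pulse at night 1[17]=night 2[16] — 14 songs in the same relative order in both. dp[17][16] = 14 confirms this is the maximum.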